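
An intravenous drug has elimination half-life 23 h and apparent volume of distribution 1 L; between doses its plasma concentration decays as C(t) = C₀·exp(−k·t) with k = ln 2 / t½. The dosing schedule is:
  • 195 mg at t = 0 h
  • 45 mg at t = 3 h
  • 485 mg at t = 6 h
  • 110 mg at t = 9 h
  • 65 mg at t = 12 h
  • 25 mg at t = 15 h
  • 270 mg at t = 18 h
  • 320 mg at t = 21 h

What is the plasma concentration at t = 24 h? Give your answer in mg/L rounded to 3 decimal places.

1052.448 mg/L

k = ln 2 / 23 = 0.03014 per h
Dose 1 (195 mg at t=0 h): 195·exp(−0.03014·24) = 94.605 mg/L
Dose 2 (45 mg at t=3 h): 45·exp(−0.03014·21) = 23.898 mg/L
Dose 3 (485 mg at t=6 h): 485·exp(−0.03014·18) = 281.938 mg/L
Dose 4 (110 mg at t=9 h): 110·exp(−0.03014·15) = 69.995 mg/L
Dose 5 (65 mg at t=12 h): 65·exp(−0.03014·12) = 45.275 mg/L
Dose 6 (25 mg at t=15 h): 25·exp(−0.03014·9) = 19.061 mg/L
Dose 7 (270 mg at t=18 h): 270·exp(−0.03014·6) = 225.338 mg/L
Dose 8 (320 mg at t=21 h): 320·exp(−0.03014·3) = 292.338 mg/L
C(24) = 94.605 + 23.898 + 281.938 + 69.995 + 45.275 + 19.061 + 225.338 + 292.338 = 1052.448 mg/L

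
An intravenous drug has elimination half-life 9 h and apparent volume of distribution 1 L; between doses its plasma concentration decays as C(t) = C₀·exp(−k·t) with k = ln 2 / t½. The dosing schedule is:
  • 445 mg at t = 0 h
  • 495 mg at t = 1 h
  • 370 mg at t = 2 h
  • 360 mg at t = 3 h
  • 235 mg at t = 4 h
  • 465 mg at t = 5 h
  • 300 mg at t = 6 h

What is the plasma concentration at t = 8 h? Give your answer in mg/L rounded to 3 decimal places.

1805.995 mg/L

k = ln 2 / 9 = 0.07702 per h
Dose 1 (445 mg at t=0 h): 445·exp(−0.07702·8) = 240.313 mg/L
Dose 2 (495 mg at t=1 h): 495·exp(−0.07702·7) = 288.716 mg/L
Dose 3 (370 mg at t=2 h): 370·exp(−0.07702·6) = 233.085 mg/L
Dose 4 (360 mg at t=3 h): 360·exp(−0.07702·5) = 244.942 mg/L
Dose 5 (235 mg at t=4 h): 235·exp(−0.07702·4) = 172.694 mg/L
Dose 6 (465 mg at t=5 h): 465·exp(−0.07702·3) = 369.071 mg/L
Dose 7 (300 mg at t=6 h): 300·exp(−0.07702·2) = 257.173 mg/L
C(8) = 240.313 + 288.716 + 233.085 + 244.942 + 172.694 + 369.071 + 257.173 = 1805.995 mg/L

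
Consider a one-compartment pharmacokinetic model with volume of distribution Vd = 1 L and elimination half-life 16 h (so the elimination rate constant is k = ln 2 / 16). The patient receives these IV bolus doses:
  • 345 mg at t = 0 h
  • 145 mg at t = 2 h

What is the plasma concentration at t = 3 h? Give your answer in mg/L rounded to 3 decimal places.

441.806 mg/L

k = ln 2 / 16 = 0.04332 per h
Dose 1 (345 mg at t=0 h): 345·exp(−0.04332·3) = 302.953 mg/L
Dose 2 (145 mg at t=2 h): 145·exp(−0.04332·1) = 138.852 mg/L
C(3) = 302.953 + 138.852 = 441.806 mg/L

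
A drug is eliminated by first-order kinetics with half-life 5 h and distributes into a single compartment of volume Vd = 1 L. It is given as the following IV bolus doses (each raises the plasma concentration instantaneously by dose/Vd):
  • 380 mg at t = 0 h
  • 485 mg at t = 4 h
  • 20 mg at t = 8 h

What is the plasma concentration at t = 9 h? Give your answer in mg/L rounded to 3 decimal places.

k = ln 2 / 5 = 0.13863 per h
Dose 1 (380 mg at t=0 h): 380·exp(−0.13863·9) = 109.126 mg/L
Dose 2 (485 mg at t=4 h): 485·exp(−0.13863·5) = 242.500 mg/L
Dose 3 (20 mg at t=8 h): 20·exp(−0.13863·1) = 17.411 mg/L
C(9) = 109.126 + 242.500 + 17.411 = 369.037 mg/L

369.037 mg/L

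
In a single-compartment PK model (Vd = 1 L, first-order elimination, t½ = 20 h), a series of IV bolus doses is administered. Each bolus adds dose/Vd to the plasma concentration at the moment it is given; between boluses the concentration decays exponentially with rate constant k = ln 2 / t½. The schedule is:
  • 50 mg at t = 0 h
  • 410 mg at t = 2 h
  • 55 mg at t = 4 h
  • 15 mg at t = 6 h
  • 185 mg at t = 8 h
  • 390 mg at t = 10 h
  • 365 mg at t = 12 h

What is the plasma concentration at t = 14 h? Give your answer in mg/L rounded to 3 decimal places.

k = ln 2 / 20 = 0.03466 per h
Dose 1 (50 mg at t=0 h): 50·exp(−0.03466·14) = 30.779 mg/L
Dose 2 (410 mg at t=2 h): 410·exp(−0.03466·12) = 270.499 mg/L
Dose 3 (55 mg at t=4 h): 55·exp(−0.03466·10) = 38.891 mg/L
Dose 4 (15 mg at t=6 h): 15·exp(−0.03466·8) = 11.368 mg/L
Dose 5 (185 mg at t=8 h): 185·exp(−0.03466·6) = 150.267 mg/L
Dose 6 (390 mg at t=10 h): 390·exp(−0.03466·4) = 339.515 mg/L
Dose 7 (365 mg at t=12 h): 365·exp(−0.03466·2) = 340.557 mg/L
C(14) = 30.779 + 270.499 + 38.891 + 11.368 + 150.267 + 339.515 + 340.557 = 1181.875 mg/L

1181.875 mg/L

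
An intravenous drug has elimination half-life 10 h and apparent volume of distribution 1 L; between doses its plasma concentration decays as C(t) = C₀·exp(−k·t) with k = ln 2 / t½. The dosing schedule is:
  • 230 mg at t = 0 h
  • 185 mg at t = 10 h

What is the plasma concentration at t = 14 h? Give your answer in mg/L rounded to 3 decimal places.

k = ln 2 / 10 = 0.06931 per h
Dose 1 (230 mg at t=0 h): 230·exp(−0.06931·14) = 87.154 mg/L
Dose 2 (185 mg at t=10 h): 185·exp(−0.06931·4) = 140.204 mg/L
C(14) = 87.154 + 140.204 = 227.357 mg/L

227.357 mg/L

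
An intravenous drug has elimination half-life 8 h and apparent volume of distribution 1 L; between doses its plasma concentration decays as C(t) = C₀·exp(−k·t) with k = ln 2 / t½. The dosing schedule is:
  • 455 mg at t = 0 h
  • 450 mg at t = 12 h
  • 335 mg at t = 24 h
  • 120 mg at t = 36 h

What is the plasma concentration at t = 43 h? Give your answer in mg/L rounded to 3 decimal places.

k = ln 2 / 8 = 0.08664 per h
Dose 1 (455 mg at t=0 h): 455·exp(−0.08664·43) = 10.964 mg/L
Dose 2 (450 mg at t=12 h): 450·exp(−0.08664·31) = 30.671 mg/L
Dose 3 (335 mg at t=24 h): 335·exp(−0.08664·19) = 64.580 mg/L
Dose 4 (120 mg at t=36 h): 120·exp(−0.08664·7) = 65.430 mg/L
C(43) = 10.964 + 30.671 + 64.580 + 65.430 = 171.645 mg/L

171.645 mg/L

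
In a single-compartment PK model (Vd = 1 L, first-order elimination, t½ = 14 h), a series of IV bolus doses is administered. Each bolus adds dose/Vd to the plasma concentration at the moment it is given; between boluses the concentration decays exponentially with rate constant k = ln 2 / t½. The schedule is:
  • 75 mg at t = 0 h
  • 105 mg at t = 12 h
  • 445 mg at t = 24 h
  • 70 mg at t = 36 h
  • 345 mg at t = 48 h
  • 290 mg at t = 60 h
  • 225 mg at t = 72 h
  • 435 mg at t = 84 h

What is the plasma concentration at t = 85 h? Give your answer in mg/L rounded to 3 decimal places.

k = ln 2 / 14 = 0.04951 per h
Dose 1 (75 mg at t=0 h): 75·exp(−0.04951·85) = 1.115 mg/L
Dose 2 (105 mg at t=12 h): 105·exp(−0.04951·73) = 2.828 mg/L
Dose 3 (445 mg at t=24 h): 445·exp(−0.04951·61) = 21.713 mg/L
Dose 4 (70 mg at t=36 h): 70·exp(−0.04951·49) = 6.187 mg/L
Dose 5 (345 mg at t=48 h): 345·exp(−0.04951·37) = 55.238 mg/L
Dose 6 (290 mg at t=60 h): 290·exp(−0.04951·25) = 84.109 mg/L
Dose 7 (225 mg at t=72 h): 225·exp(−0.04951·13) = 118.210 mg/L
Dose 8 (435 mg at t=84 h): 435·exp(−0.04951·1) = 413.987 mg/L
C(85) = 1.115 + 2.828 + 21.713 + 6.187 + 55.238 + 84.109 + 118.210 + 413.987 = 703.389 mg/L

703.389 mg/L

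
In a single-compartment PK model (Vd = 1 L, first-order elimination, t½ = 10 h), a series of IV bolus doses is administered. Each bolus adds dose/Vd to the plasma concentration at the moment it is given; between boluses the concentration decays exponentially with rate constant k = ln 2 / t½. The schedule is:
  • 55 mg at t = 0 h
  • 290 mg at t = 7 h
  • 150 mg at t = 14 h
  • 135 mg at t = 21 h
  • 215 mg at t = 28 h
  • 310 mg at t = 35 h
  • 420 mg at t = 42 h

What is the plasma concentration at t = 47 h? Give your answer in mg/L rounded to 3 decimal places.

k = ln 2 / 10 = 0.06931 per h
Dose 1 (55 mg at t=0 h): 55·exp(−0.06931·47) = 2.116 mg/L
Dose 2 (290 mg at t=7 h): 290·exp(−0.06931·40) = 18.125 mg/L
Dose 3 (150 mg at t=14 h): 150·exp(−0.06931·33) = 15.230 mg/L
Dose 4 (135 mg at t=21 h): 135·exp(−0.06931·26) = 22.267 mg/L
Dose 5 (215 mg at t=28 h): 215·exp(−0.06931·19) = 57.608 mg/L
Dose 6 (310 mg at t=35 h): 310·exp(−0.06931·12) = 134.935 mg/L
Dose 7 (420 mg at t=42 h): 420·exp(−0.06931·5) = 296.985 mg/L
C(47) = 2.116 + 18.125 + 15.230 + 22.267 + 57.608 + 134.935 + 296.985 = 547.265 mg/L

547.265 mg/L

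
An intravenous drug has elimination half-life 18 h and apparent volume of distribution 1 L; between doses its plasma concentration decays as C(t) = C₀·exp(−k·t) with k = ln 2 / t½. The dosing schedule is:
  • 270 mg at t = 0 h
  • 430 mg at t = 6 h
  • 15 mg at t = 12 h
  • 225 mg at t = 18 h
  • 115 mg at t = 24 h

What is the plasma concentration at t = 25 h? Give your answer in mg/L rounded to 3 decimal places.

601.565 mg/L

k = ln 2 / 18 = 0.03851 per h
Dose 1 (270 mg at t=0 h): 270·exp(−0.03851·25) = 103.102 mg/L
Dose 2 (430 mg at t=6 h): 430·exp(−0.03851·19) = 206.878 mg/L
Dose 3 (15 mg at t=12 h): 15·exp(−0.03851·13) = 9.092 mg/L
Dose 4 (225 mg at t=18 h): 225·exp(−0.03851·7) = 171.836 mg/L
Dose 5 (115 mg at t=24 h): 115·exp(−0.03851·1) = 110.656 mg/L
C(25) = 103.102 + 206.878 + 9.092 + 171.836 + 110.656 = 601.565 mg/L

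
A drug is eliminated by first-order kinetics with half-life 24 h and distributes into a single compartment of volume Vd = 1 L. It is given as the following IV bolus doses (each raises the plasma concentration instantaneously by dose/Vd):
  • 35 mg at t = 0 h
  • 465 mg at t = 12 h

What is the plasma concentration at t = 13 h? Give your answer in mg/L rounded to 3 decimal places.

475.807 mg/L

k = ln 2 / 24 = 0.02888 per h
Dose 1 (35 mg at t=0 h): 35·exp(−0.02888·13) = 24.044 mg/L
Dose 2 (465 mg at t=12 h): 465·exp(−0.02888·1) = 451.762 mg/L
C(13) = 24.044 + 451.762 = 475.807 mg/L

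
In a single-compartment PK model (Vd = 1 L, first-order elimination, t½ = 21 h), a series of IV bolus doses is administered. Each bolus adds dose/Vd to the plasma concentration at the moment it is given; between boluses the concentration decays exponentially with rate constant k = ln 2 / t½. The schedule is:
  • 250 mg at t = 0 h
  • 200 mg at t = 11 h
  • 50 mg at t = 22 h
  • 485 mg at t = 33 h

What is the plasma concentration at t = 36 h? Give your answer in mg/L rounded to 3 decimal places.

k = ln 2 / 21 = 0.03301 per h
Dose 1 (250 mg at t=0 h): 250·exp(−0.03301·36) = 76.188 mg/L
Dose 2 (200 mg at t=11 h): 200·exp(−0.03301·25) = 87.632 mg/L
Dose 3 (50 mg at t=22 h): 50·exp(−0.03301·14) = 31.498 mg/L
Dose 4 (485 mg at t=33 h): 485·exp(−0.03301·3) = 439.276 mg/L
C(36) = 76.188 + 87.632 + 31.498 + 439.276 = 634.594 mg/L

634.594 mg/L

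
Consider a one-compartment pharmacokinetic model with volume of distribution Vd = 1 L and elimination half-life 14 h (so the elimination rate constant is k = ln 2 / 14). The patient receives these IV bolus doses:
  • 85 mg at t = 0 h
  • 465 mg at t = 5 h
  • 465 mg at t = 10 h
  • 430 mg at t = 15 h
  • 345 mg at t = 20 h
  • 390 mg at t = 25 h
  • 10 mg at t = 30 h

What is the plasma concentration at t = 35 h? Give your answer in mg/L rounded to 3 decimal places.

824.608 mg/L

k = ln 2 / 14 = 0.04951 per h
Dose 1 (85 mg at t=0 h): 85·exp(−0.04951·35) = 15.026 mg/L
Dose 2 (465 mg at t=5 h): 465·exp(−0.04951·30) = 105.290 mg/L
Dose 3 (465 mg at t=10 h): 465·exp(−0.04951·25) = 134.865 mg/L
Dose 4 (430 mg at t=15 h): 430·exp(−0.04951·20) = 159.744 mg/L
Dose 5 (345 mg at t=20 h): 345·exp(−0.04951·15) = 164.167 mg/L
Dose 6 (390 mg at t=25 h): 390·exp(−0.04951·10) = 237.708 mg/L
Dose 7 (10 mg at t=30 h): 10·exp(−0.04951·5) = 7.807 mg/L
C(35) = 15.026 + 105.290 + 134.865 + 159.744 + 164.167 + 237.708 + 7.807 = 824.608 mg/L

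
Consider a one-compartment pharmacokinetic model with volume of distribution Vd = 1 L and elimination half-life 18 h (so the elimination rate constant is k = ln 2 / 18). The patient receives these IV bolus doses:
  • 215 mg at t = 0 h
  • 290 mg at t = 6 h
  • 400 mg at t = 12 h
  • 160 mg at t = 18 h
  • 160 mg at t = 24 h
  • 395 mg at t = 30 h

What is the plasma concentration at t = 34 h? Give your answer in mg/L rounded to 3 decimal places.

862.039 mg/L

k = ln 2 / 18 = 0.03851 per h
Dose 1 (215 mg at t=0 h): 215·exp(−0.03851·34) = 58.053 mg/L
Dose 2 (290 mg at t=6 h): 290·exp(−0.03851·28) = 98.657 mg/L
Dose 3 (400 mg at t=12 h): 400·exp(−0.03851·22) = 171.449 mg/L
Dose 4 (160 mg at t=18 h): 160·exp(−0.03851·16) = 86.405 mg/L
Dose 5 (160 mg at t=24 h): 160·exp(−0.03851·10) = 108.863 mg/L
Dose 6 (395 mg at t=30 h): 395·exp(−0.03851·4) = 338.611 mg/L
C(34) = 58.053 + 98.657 + 171.449 + 86.405 + 108.863 + 338.611 = 862.039 mg/L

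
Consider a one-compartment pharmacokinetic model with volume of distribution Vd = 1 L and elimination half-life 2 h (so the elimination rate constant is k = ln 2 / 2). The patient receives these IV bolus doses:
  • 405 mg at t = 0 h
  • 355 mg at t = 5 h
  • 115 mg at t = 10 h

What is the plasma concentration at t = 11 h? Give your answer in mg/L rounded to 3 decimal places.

134.642 mg/L

k = ln 2 / 2 = 0.34657 per h
Dose 1 (405 mg at t=0 h): 405·exp(−0.34657·11) = 8.949 mg/L
Dose 2 (355 mg at t=5 h): 355·exp(−0.34657·6) = 44.375 mg/L
Dose 3 (115 mg at t=10 h): 115·exp(−0.34657·1) = 81.317 mg/L
C(11) = 8.949 + 44.375 + 81.317 = 134.642 mg/L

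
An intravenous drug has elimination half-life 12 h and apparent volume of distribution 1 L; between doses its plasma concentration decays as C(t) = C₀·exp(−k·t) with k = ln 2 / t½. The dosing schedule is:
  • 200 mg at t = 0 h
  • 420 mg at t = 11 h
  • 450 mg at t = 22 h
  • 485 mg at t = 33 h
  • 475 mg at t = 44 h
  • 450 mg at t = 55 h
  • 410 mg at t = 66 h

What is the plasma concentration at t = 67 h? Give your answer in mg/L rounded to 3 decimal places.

860.003 mg/L

k = ln 2 / 12 = 0.05776 per h
Dose 1 (200 mg at t=0 h): 200·exp(−0.05776·67) = 4.171 mg/L
Dose 2 (420 mg at t=11 h): 420·exp(−0.05776·56) = 16.536 mg/L
Dose 3 (450 mg at t=22 h): 450·exp(−0.05776·45) = 33.446 mg/L
Dose 4 (485 mg at t=33 h): 485·exp(−0.05776·34) = 68.049 mg/L
Dose 5 (475 mg at t=44 h): 475·exp(−0.05776·23) = 125.811 mg/L
Dose 6 (450 mg at t=55 h): 450·exp(−0.05776·12) = 225.000 mg/L
Dose 7 (410 mg at t=66 h): 410·exp(−0.05776·1) = 386.988 mg/L
C(67) = 4.171 + 16.536 + 33.446 + 68.049 + 125.811 + 225.000 + 386.988 = 860.003 mg/L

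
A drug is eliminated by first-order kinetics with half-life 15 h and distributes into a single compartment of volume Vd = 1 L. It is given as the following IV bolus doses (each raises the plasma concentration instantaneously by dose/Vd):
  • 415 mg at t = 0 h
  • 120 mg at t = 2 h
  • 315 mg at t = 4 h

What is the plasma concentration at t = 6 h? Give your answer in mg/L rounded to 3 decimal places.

701.452 mg/L

k = ln 2 / 15 = 0.04621 per h
Dose 1 (415 mg at t=0 h): 415·exp(−0.04621·6) = 314.511 mg/L
Dose 2 (120 mg at t=2 h): 120·exp(−0.04621·4) = 99.749 mg/L
Dose 3 (315 mg at t=4 h): 315·exp(−0.04621·2) = 287.193 mg/L
C(6) = 314.511 + 99.749 + 287.193 = 701.452 mg/L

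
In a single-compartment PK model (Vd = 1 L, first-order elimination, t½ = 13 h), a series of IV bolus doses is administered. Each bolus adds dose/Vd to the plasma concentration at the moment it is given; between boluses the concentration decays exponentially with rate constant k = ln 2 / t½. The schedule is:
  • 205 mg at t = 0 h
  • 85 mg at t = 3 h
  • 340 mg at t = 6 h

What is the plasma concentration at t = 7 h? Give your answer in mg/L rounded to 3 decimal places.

k = ln 2 / 13 = 0.05332 per h
Dose 1 (205 mg at t=0 h): 205·exp(−0.05332·7) = 141.143 mg/L
Dose 2 (85 mg at t=3 h): 85·exp(−0.05332·4) = 68.674 mg/L
Dose 3 (340 mg at t=6 h): 340·exp(−0.05332·1) = 322.346 mg/L
C(7) = 141.143 + 68.674 + 322.346 = 532.164 mg/L

532.164 mg/L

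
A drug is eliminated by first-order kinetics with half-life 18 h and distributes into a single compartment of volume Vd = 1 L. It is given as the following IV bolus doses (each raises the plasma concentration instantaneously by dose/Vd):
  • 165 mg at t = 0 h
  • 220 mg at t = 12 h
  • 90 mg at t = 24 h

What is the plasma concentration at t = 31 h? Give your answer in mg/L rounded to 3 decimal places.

224.588 mg/L

k = ln 2 / 18 = 0.03851 per h
Dose 1 (165 mg at t=0 h): 165·exp(−0.03851·31) = 50.008 mg/L
Dose 2 (220 mg at t=12 h): 220·exp(−0.03851·19) = 105.845 mg/L
Dose 3 (90 mg at t=24 h): 90·exp(−0.03851·7) = 68.735 mg/L
C(31) = 50.008 + 105.845 + 68.735 = 224.588 mg/L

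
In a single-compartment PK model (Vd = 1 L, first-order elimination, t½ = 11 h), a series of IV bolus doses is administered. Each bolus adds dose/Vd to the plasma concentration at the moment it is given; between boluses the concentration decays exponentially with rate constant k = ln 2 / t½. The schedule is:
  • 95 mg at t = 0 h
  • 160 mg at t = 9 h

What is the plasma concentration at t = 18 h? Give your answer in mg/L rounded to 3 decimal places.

121.303 mg/L

k = ln 2 / 11 = 0.06301 per h
Dose 1 (95 mg at t=0 h): 95·exp(−0.06301·18) = 30.558 mg/L
Dose 2 (160 mg at t=9 h): 160·exp(−0.06301·9) = 90.745 mg/L
C(18) = 30.558 + 90.745 = 121.303 mg/L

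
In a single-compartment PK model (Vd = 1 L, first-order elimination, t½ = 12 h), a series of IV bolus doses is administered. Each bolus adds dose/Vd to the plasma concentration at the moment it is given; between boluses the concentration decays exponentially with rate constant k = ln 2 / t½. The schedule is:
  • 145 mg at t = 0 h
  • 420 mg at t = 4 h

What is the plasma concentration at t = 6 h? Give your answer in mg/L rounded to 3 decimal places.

k = ln 2 / 12 = 0.05776 per h
Dose 1 (145 mg at t=0 h): 145·exp(−0.05776·6) = 102.530 mg/L
Dose 2 (420 mg at t=4 h): 420·exp(−0.05776·2) = 374.177 mg/L
C(6) = 102.530 + 374.177 = 476.708 mg/L

476.708 mg/L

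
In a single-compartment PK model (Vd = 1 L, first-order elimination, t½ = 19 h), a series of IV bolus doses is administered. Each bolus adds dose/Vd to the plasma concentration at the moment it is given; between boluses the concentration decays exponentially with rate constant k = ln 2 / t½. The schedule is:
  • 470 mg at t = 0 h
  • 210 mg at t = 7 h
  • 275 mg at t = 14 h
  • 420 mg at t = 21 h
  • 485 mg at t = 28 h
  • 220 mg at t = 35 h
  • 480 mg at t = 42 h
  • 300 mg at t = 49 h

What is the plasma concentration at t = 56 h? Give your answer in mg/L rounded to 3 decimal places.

k = ln 2 / 19 = 0.03648 per h
Dose 1 (470 mg at t=0 h): 470·exp(−0.03648·56) = 60.933 mg/L
Dose 2 (210 mg at t=7 h): 210·exp(−0.03648·49) = 35.146 mg/L
Dose 3 (275 mg at t=14 h): 275·exp(−0.03648·42) = 59.415 mg/L
Dose 4 (420 mg at t=21 h): 420·exp(−0.03648·35) = 117.144 mg/L
Dose 5 (485 mg at t=28 h): 485·exp(−0.03648·28) = 174.630 mg/L
Dose 6 (220 mg at t=35 h): 220·exp(−0.03648·21) = 102.260 mg/L
Dose 7 (480 mg at t=42 h): 480·exp(−0.03648·14) = 288.025 mg/L
Dose 8 (300 mg at t=49 h): 300·exp(−0.03648·7) = 232.389 mg/L
C(56) = 60.933 + 35.146 + 59.415 + 117.144 + 174.630 + 102.260 + 288.025 + 232.389 = 1069.942 mg/L

1069.942 mg/L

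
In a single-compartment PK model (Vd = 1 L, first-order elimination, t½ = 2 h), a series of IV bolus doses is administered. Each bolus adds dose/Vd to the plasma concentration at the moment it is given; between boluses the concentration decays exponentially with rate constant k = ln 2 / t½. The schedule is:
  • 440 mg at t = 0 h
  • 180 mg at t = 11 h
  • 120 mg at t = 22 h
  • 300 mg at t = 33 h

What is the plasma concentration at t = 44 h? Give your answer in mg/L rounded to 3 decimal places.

6.690 mg/L

k = ln 2 / 2 = 0.34657 per h
Dose 1 (440 mg at t=0 h): 440·exp(−0.34657·44) = 0.000 mg/L
Dose 2 (180 mg at t=11 h): 180·exp(−0.34657·33) = 0.002 mg/L
Dose 3 (120 mg at t=22 h): 120·exp(−0.34657·22) = 0.059 mg/L
Dose 4 (300 mg at t=33 h): 300·exp(−0.34657·11) = 6.629 mg/L
C(44) = 0.000 + 0.002 + 0.059 + 6.629 = 6.690 mg/L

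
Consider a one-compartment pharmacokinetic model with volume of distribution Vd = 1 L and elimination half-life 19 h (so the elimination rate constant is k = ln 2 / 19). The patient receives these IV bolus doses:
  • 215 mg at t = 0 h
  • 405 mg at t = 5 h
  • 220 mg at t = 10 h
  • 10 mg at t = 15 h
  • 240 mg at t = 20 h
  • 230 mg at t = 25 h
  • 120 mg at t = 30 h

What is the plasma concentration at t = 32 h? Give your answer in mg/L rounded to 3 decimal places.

k = ln 2 / 19 = 0.03648 per h
Dose 1 (215 mg at t=0 h): 215·exp(−0.03648·32) = 66.902 mg/L
Dose 2 (405 mg at t=5 h): 405·exp(−0.03648·27) = 151.243 mg/L
Dose 3 (220 mg at t=10 h): 220·exp(−0.03648·22) = 98.597 mg/L
Dose 4 (10 mg at t=15 h): 10·exp(−0.03648·17) = 5.378 mg/L
Dose 5 (240 mg at t=20 h): 240·exp(−0.03648·12) = 154.913 mg/L
Dose 6 (230 mg at t=25 h): 230·exp(−0.03648·7) = 178.165 mg/L
Dose 7 (120 mg at t=30 h): 120·exp(−0.03648·2) = 111.556 mg/L
C(32) = 66.902 + 151.243 + 98.597 + 5.378 + 154.913 + 178.165 + 111.556 = 766.754 mg/L

766.754 mg/L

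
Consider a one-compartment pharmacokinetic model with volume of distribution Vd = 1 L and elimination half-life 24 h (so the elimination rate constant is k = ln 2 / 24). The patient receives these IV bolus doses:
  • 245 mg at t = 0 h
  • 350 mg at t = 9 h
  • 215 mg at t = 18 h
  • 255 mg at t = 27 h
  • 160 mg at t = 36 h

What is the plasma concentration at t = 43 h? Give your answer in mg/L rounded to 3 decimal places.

k = ln 2 / 24 = 0.02888 per h
Dose 1 (245 mg at t=0 h): 245·exp(−0.02888·43) = 70.765 mg/L
Dose 2 (350 mg at t=9 h): 350·exp(−0.02888·34) = 131.102 mg/L
Dose 3 (215 mg at t=18 h): 215·exp(−0.02888·25) = 104.440 mg/L
Dose 4 (255 mg at t=27 h): 255·exp(−0.02888·16) = 160.640 mg/L
Dose 5 (160 mg at t=36 h): 160·exp(−0.02888·7) = 130.713 mg/L
C(43) = 70.765 + 131.102 + 104.440 + 160.640 + 130.713 = 597.660 mg/L

597.660 mg/L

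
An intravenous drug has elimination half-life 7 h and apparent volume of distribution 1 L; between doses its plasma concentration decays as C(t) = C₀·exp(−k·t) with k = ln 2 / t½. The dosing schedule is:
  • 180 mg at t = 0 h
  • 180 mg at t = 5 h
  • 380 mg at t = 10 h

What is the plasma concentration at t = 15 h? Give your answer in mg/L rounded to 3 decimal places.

339.240 mg/L

k = ln 2 / 7 = 0.09902 per h
Dose 1 (180 mg at t=0 h): 180·exp(−0.09902·15) = 40.758 mg/L
Dose 2 (180 mg at t=5 h): 180·exp(−0.09902·10) = 66.870 mg/L
Dose 3 (380 mg at t=10 h): 380·exp(−0.09902·5) = 231.613 mg/L
C(15) = 40.758 + 66.870 + 231.613 = 339.240 mg/L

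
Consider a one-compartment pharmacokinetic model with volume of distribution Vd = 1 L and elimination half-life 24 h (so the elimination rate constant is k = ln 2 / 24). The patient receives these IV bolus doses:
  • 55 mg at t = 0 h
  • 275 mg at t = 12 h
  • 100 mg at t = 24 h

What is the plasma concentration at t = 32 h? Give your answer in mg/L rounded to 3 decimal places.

k = ln 2 / 24 = 0.02888 per h
Dose 1 (55 mg at t=0 h): 55·exp(−0.02888·32) = 21.827 mg/L
Dose 2 (275 mg at t=12 h): 275·exp(−0.02888·20) = 154.339 mg/L
Dose 3 (100 mg at t=24 h): 100·exp(−0.02888·8) = 79.370 mg/L
C(32) = 21.827 + 154.339 + 79.370 = 255.535 mg/L

255.535 mg/L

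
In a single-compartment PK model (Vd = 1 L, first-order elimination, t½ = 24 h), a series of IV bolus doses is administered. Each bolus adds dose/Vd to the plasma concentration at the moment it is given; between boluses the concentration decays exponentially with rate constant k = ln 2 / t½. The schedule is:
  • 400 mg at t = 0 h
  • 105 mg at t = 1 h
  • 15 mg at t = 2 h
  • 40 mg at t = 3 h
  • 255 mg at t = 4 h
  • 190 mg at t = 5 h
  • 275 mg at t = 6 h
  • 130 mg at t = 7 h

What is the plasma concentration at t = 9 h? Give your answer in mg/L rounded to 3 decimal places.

k = ln 2 / 24 = 0.02888 per h
Dose 1 (400 mg at t=0 h): 400·exp(−0.02888·9) = 308.442 mg/L
Dose 2 (105 mg at t=1 h): 105·exp(−0.02888·8) = 83.339 mg/L
Dose 3 (15 mg at t=2 h): 15·exp(−0.02888·7) = 12.254 mg/L
Dose 4 (40 mg at t=3 h): 40·exp(−0.02888·6) = 33.636 mg/L
Dose 5 (255 mg at t=4 h): 255·exp(−0.02888·5) = 220.712 mg/L
Dose 6 (190 mg at t=5 h): 190·exp(−0.02888·4) = 169.271 mg/L
Dose 7 (275 mg at t=6 h): 275·exp(−0.02888·3) = 252.176 mg/L
Dose 8 (130 mg at t=7 h): 130·exp(−0.02888·2) = 122.704 mg/L
C(9) = 308.442 + 83.339 + 12.254 + 33.636 + 220.712 + 169.271 + 252.176 + 122.704 = 1202.533 mg/L

1202.533 mg/L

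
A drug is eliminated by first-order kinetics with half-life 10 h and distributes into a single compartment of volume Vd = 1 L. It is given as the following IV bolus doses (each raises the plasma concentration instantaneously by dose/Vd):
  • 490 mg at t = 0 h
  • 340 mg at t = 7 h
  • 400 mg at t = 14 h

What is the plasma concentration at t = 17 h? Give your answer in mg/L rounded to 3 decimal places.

645.716 mg/L

k = ln 2 / 10 = 0.06931 per h
Dose 1 (490 mg at t=0 h): 490·exp(−0.06931·17) = 150.815 mg/L
Dose 2 (340 mg at t=7 h): 340·exp(−0.06931·10) = 170.000 mg/L
Dose 3 (400 mg at t=14 h): 400·exp(−0.06931·3) = 324.901 mg/L
C(17) = 150.815 + 170.000 + 324.901 = 645.716 mg/L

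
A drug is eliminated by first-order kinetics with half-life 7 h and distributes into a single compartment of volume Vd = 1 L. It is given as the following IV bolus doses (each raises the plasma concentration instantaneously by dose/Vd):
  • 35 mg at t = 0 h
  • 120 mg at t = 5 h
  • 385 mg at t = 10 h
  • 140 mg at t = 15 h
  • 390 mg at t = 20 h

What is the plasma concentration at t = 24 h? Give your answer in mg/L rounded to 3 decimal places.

k = ln 2 / 7 = 0.09902 per h
Dose 1 (35 mg at t=0 h): 35·exp(−0.09902·24) = 3.251 mg/L
Dose 2 (120 mg at t=5 h): 120·exp(−0.09902·19) = 18.285 mg/L
Dose 3 (385 mg at t=10 h): 385·exp(−0.09902·14) = 96.250 mg/L
Dose 4 (140 mg at t=15 h): 140·exp(−0.09902·9) = 57.423 mg/L
Dose 5 (390 mg at t=20 h): 390·exp(−0.09902·4) = 262.451 mg/L
C(24) = 3.251 + 18.285 + 96.250 + 57.423 + 262.451 = 437.660 mg/L

437.660 mg/L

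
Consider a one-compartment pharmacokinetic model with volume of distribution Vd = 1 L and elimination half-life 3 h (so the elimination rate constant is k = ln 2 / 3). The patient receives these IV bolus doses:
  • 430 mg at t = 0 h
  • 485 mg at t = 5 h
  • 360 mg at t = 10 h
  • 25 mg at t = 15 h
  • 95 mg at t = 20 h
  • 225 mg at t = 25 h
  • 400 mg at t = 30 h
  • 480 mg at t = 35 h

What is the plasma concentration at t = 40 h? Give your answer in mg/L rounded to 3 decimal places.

k = ln 2 / 3 = 0.23105 per h
Dose 1 (430 mg at t=0 h): 430·exp(−0.23105·40) = 0.042 mg/L
Dose 2 (485 mg at t=5 h): 485·exp(−0.23105·35) = 0.149 mg/L
Dose 3 (360 mg at t=10 h): 360·exp(−0.23105·30) = 0.352 mg/L
Dose 4 (25 mg at t=15 h): 25·exp(−0.23105·25) = 0.078 mg/L
Dose 5 (95 mg at t=20 h): 95·exp(−0.23105·20) = 0.935 mg/L
Dose 6 (225 mg at t=25 h): 225·exp(−0.23105·15) = 7.031 mg/L
Dose 7 (400 mg at t=30 h): 400·exp(−0.23105·10) = 39.685 mg/L
Dose 8 (480 mg at t=35 h): 480·exp(−0.23105·5) = 151.191 mg/L
C(40) = 0.042 + 0.149 + 0.352 + 0.078 + 0.935 + 7.031 + 39.685 + 151.191 = 199.462 mg/L

199.462 mg/L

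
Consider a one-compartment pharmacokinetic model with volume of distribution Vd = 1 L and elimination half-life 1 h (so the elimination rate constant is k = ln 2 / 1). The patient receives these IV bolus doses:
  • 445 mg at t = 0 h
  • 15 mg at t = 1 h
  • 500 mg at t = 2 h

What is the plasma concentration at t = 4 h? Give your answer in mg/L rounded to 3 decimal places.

154.688 mg/L

k = ln 2 / 1 = 0.69315 per h
Dose 1 (445 mg at t=0 h): 445·exp(−0.69315·4) = 27.812 mg/L
Dose 2 (15 mg at t=1 h): 15·exp(−0.69315·3) = 1.875 mg/L
Dose 3 (500 mg at t=2 h): 500·exp(−0.69315·2) = 125.000 mg/L
C(4) = 27.812 + 1.875 + 125.000 = 154.688 mg/L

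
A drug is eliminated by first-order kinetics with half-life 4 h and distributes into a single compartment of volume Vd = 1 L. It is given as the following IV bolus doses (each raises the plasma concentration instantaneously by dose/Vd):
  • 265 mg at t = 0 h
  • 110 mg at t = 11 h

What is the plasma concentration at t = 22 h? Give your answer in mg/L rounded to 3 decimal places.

22.207 mg/L

k = ln 2 / 4 = 0.17329 per h
Dose 1 (265 mg at t=0 h): 265·exp(−0.17329·22) = 5.856 mg/L
Dose 2 (110 mg at t=11 h): 110·exp(−0.17329·11) = 16.352 mg/L
C(22) = 5.856 + 16.352 = 22.207 mg/L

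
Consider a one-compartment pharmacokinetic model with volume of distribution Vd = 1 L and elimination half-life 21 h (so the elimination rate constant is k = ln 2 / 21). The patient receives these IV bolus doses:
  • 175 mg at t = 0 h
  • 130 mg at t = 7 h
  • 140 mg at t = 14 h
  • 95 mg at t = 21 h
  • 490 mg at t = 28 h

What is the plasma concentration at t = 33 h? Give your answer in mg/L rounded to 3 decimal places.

668.155 mg/L

k = ln 2 / 21 = 0.03301 per h
Dose 1 (175 mg at t=0 h): 175·exp(−0.03301·33) = 58.883 mg/L
Dose 2 (130 mg at t=7 h): 130·exp(−0.03301·26) = 55.111 mg/L
Dose 3 (140 mg at t=14 h): 140·exp(−0.03301·19) = 74.777 mg/L
Dose 4 (95 mg at t=21 h): 95·exp(−0.03301·12) = 63.930 mg/L
Dose 5 (490 mg at t=28 h): 490·exp(−0.03301·5) = 415.453 mg/L
C(33) = 58.883 + 55.111 + 74.777 + 63.930 + 415.453 = 668.155 mg/L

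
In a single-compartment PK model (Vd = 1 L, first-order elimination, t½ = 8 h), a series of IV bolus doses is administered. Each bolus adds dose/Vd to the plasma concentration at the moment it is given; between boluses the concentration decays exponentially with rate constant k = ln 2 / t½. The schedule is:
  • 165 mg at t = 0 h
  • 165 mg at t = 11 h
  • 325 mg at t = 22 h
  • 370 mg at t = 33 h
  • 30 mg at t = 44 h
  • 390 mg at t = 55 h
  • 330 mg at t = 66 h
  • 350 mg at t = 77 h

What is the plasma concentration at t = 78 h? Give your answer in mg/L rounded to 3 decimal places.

503.088 mg/L

k = ln 2 / 8 = 0.08664 per h
Dose 1 (165 mg at t=0 h): 165·exp(−0.08664·78) = 0.192 mg/L
Dose 2 (165 mg at t=11 h): 165·exp(−0.08664·67) = 0.497 mg/L
Dose 3 (325 mg at t=22 h): 325·exp(−0.08664·56) = 2.539 mg/L
Dose 4 (370 mg at t=33 h): 370·exp(−0.08664·45) = 7.497 mg/L
Dose 5 (30 mg at t=44 h): 30·exp(−0.08664·34) = 1.577 mg/L
Dose 6 (390 mg at t=55 h): 390·exp(−0.08664·23) = 53.162 mg/L
Dose 7 (330 mg at t=66 h): 330·exp(−0.08664·12) = 116.673 mg/L
Dose 8 (350 mg at t=77 h): 350·exp(−0.08664·1) = 320.951 mg/L
C(78) = 0.192 + 0.497 + 2.539 + 7.497 + 1.577 + 53.162 + 116.673 + 320.951 = 503.088 mg/L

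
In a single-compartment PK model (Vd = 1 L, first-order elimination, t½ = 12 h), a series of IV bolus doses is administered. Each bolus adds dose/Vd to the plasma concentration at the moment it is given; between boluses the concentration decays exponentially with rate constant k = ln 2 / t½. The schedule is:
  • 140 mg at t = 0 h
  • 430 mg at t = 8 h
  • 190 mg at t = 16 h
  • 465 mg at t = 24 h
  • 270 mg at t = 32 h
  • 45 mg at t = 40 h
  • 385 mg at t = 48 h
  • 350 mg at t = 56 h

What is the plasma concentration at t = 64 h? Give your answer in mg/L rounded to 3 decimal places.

505.457 mg/L

k = ln 2 / 12 = 0.05776 per h
Dose 1 (140 mg at t=0 h): 140·exp(−0.05776·64) = 3.472 mg/L
Dose 2 (430 mg at t=8 h): 430·exp(−0.05776·56) = 16.930 mg/L
Dose 3 (190 mg at t=16 h): 190·exp(−0.05776·48) = 11.875 mg/L
Dose 4 (465 mg at t=24 h): 465·exp(−0.05776·40) = 46.134 mg/L
Dose 5 (270 mg at t=32 h): 270·exp(−0.05776·32) = 42.522 mg/L
Dose 6 (45 mg at t=40 h): 45·exp(−0.05776·24) = 11.250 mg/L
Dose 7 (385 mg at t=48 h): 385·exp(−0.05776·16) = 152.787 mg/L
Dose 8 (350 mg at t=56 h): 350·exp(−0.05776·8) = 220.486 mg/L
C(64) = 3.472 + 16.930 + 11.875 + 46.134 + 42.522 + 11.250 + 152.787 + 220.486 = 505.457 mg/L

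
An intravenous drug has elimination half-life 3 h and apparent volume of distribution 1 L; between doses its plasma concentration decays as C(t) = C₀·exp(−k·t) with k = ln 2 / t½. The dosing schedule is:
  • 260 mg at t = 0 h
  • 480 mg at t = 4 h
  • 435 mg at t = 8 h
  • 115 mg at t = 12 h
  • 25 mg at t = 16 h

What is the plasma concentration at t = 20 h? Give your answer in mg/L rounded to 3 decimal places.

k = ln 2 / 3 = 0.23105 per h
Dose 1 (260 mg at t=0 h): 260·exp(−0.23105·20) = 2.559 mg/L
Dose 2 (480 mg at t=4 h): 480·exp(−0.23105·16) = 11.906 mg/L
Dose 3 (435 mg at t=8 h): 435·exp(−0.23105·12) = 27.188 mg/L
Dose 4 (115 mg at t=12 h): 115·exp(−0.23105·8) = 18.111 mg/L
Dose 5 (25 mg at t=16 h): 25·exp(−0.23105·4) = 9.921 mg/L
C(20) = 2.559 + 11.906 + 27.188 + 18.111 + 9.921 = 69.685 mg/L

69.685 mg/L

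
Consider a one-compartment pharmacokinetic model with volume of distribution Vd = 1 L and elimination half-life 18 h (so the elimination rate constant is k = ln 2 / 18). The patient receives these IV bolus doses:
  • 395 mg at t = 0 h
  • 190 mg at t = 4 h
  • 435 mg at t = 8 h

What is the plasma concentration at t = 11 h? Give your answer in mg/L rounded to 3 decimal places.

791.251 mg/L

k = ln 2 / 18 = 0.03851 per h
Dose 1 (395 mg at t=0 h): 395·exp(−0.03851·11) = 258.603 mg/L
Dose 2 (190 mg at t=4 h): 190·exp(−0.03851·7) = 145.106 mg/L
Dose 3 (435 mg at t=8 h): 435·exp(−0.03851·3) = 387.541 mg/L
C(11) = 258.603 + 145.106 + 387.541 = 791.251 mg/L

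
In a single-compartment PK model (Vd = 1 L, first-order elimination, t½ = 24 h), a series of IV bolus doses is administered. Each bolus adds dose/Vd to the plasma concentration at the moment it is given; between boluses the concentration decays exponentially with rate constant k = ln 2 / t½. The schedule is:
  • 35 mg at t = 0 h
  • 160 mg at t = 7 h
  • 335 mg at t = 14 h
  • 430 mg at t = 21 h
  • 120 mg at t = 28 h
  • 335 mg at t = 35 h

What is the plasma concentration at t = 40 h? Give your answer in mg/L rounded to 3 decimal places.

k = ln 2 / 24 = 0.02888 per h
Dose 1 (35 mg at t=0 h): 35·exp(−0.02888·40) = 11.024 mg/L
Dose 2 (160 mg at t=7 h): 160·exp(−0.02888·33) = 61.688 mg/L
Dose 3 (335 mg at t=14 h): 335·exp(−0.02888·26) = 158.099 mg/L
Dose 4 (430 mg at t=21 h): 430·exp(−0.02888·19) = 248.401 mg/L
Dose 5 (120 mg at t=28 h): 120·exp(−0.02888·12) = 84.853 mg/L
Dose 6 (335 mg at t=35 h): 335·exp(−0.02888·5) = 289.955 mg/L
C(40) = 11.024 + 61.688 + 158.099 + 248.401 + 84.853 + 289.955 = 854.020 mg/L

854.020 mg/L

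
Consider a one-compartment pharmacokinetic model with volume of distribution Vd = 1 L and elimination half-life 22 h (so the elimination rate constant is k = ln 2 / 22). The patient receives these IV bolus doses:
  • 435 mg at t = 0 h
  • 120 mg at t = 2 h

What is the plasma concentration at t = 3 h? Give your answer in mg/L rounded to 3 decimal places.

k = ln 2 / 22 = 0.03151 per h
Dose 1 (435 mg at t=0 h): 435·exp(−0.03151·3) = 395.767 mg/L
Dose 2 (120 mg at t=2 h): 120·exp(−0.03151·1) = 116.278 mg/L
C(3) = 395.767 + 116.278 = 512.045 mg/L

512.045 mg/L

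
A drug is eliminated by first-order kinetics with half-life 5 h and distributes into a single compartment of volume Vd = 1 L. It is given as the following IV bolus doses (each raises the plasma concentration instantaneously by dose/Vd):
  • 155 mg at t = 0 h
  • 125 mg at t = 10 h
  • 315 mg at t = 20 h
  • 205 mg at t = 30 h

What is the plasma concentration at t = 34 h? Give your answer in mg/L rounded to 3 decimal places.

168.850 mg/L

k = ln 2 / 5 = 0.13863 per h
Dose 1 (155 mg at t=0 h): 155·exp(−0.13863·34) = 1.391 mg/L
Dose 2 (125 mg at t=10 h): 125·exp(−0.13863·24) = 4.487 mg/L
Dose 3 (315 mg at t=20 h): 315·exp(−0.13863·14) = 45.230 mg/L
Dose 4 (205 mg at t=30 h): 205·exp(−0.13863·4) = 117.742 mg/L
C(34) = 1.391 + 4.487 + 45.230 + 117.742 = 168.850 mg/L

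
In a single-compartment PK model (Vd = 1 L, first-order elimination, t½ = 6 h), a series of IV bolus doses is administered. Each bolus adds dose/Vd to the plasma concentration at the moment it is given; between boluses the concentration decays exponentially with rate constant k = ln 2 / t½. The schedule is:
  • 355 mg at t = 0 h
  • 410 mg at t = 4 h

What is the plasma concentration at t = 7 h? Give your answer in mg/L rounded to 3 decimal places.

448.048 mg/L

k = ln 2 / 6 = 0.11552 per h
Dose 1 (355 mg at t=0 h): 355·exp(−0.11552·7) = 158.135 mg/L
Dose 2 (410 mg at t=4 h): 410·exp(−0.11552·3) = 289.914 mg/L
C(7) = 158.135 + 289.914 = 448.048 mg/L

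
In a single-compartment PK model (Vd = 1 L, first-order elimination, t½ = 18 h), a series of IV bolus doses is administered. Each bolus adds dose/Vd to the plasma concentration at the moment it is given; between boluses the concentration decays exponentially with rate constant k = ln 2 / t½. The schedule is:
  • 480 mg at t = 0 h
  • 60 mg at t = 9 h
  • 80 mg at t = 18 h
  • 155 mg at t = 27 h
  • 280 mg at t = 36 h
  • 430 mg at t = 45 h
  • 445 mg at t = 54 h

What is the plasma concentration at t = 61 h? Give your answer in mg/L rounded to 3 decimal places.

790.038 mg/L

k = ln 2 / 18 = 0.03851 per h
Dose 1 (480 mg at t=0 h): 480·exp(−0.03851·61) = 45.823 mg/L
Dose 2 (60 mg at t=9 h): 60·exp(−0.03851·52) = 8.100 mg/L
Dose 3 (80 mg at t=18 h): 80·exp(−0.03851·43) = 15.274 mg/L
Dose 4 (155 mg at t=27 h): 155·exp(−0.03851·34) = 41.852 mg/L
Dose 5 (280 mg at t=36 h): 280·exp(−0.03851·25) = 106.920 mg/L
Dose 6 (430 mg at t=45 h): 430·exp(−0.03851·16) = 232.213 mg/L
Dose 7 (445 mg at t=54 h): 445·exp(−0.03851·7) = 339.854 mg/L
C(61) = 45.823 + 8.100 + 15.274 + 41.852 + 106.920 + 232.213 + 339.854 = 790.038 mg/L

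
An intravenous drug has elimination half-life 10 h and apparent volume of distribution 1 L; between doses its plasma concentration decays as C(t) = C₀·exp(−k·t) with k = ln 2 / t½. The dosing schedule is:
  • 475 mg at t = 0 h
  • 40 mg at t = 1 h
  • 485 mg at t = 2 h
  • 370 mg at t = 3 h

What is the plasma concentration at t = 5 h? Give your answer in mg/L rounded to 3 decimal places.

k = ln 2 / 10 = 0.06931 per h
Dose 1 (475 mg at t=0 h): 475·exp(−0.06931·5) = 335.876 mg/L
Dose 2 (40 mg at t=1 h): 40·exp(−0.06931·4) = 30.314 mg/L
Dose 3 (485 mg at t=2 h): 485·exp(−0.06931·3) = 393.942 mg/L
Dose 4 (370 mg at t=3 h): 370·exp(−0.06931·2) = 322.104 mg/L
C(5) = 335.876 + 30.314 + 393.942 + 322.104 = 1082.236 mg/L

1082.236 mg/L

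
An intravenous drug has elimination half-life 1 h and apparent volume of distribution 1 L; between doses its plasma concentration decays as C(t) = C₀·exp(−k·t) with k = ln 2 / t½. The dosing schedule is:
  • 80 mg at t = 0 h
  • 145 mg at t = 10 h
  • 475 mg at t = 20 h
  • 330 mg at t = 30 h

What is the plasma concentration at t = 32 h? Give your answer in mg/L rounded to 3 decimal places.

82.616 mg/L

k = ln 2 / 1 = 0.69315 per h
Dose 1 (80 mg at t=0 h): 80·exp(−0.69315·32) = 0.000 mg/L
Dose 2 (145 mg at t=10 h): 145·exp(−0.69315·22) = 0.000 mg/L
Dose 3 (475 mg at t=20 h): 475·exp(−0.69315·12) = 0.116 mg/L
Dose 4 (330 mg at t=30 h): 330·exp(−0.69315·2) = 82.500 mg/L
C(32) = 0.000 + 0.000 + 0.116 + 82.500 = 82.616 mg/L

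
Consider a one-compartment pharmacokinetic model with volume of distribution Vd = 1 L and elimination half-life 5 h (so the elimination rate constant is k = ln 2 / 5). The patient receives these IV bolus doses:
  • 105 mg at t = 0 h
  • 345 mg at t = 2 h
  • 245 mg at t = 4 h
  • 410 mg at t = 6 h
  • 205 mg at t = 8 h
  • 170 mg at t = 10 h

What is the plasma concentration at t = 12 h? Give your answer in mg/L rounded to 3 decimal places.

k = ln 2 / 5 = 0.13863 per h
Dose 1 (105 mg at t=0 h): 105·exp(−0.13863·12) = 19.894 mg/L
Dose 2 (345 mg at t=2 h): 345·exp(−0.13863·10) = 86.250 mg/L
Dose 3 (245 mg at t=4 h): 245·exp(−0.13863·8) = 80.820 mg/L
Dose 4 (410 mg at t=6 h): 410·exp(−0.13863·6) = 178.463 mg/L
Dose 5 (205 mg at t=8 h): 205·exp(−0.13863·4) = 117.742 mg/L
Dose 6 (170 mg at t=10 h): 170·exp(−0.13863·2) = 128.836 mg/L
C(12) = 19.894 + 86.250 + 80.820 + 178.463 + 117.742 + 128.836 = 612.004 mg/L

612.004 mg/L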